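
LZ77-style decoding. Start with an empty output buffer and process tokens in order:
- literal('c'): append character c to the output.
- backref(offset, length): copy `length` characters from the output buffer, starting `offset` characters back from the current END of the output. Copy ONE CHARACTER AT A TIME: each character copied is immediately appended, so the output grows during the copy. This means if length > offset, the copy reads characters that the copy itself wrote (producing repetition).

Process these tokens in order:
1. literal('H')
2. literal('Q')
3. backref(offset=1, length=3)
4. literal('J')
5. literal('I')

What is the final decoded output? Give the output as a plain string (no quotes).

Token 1: literal('H'). Output: "H"
Token 2: literal('Q'). Output: "HQ"
Token 3: backref(off=1, len=3) (overlapping!). Copied 'QQQ' from pos 1. Output: "HQQQQ"
Token 4: literal('J'). Output: "HQQQQJ"
Token 5: literal('I'). Output: "HQQQQJI"

Answer: HQQQQJI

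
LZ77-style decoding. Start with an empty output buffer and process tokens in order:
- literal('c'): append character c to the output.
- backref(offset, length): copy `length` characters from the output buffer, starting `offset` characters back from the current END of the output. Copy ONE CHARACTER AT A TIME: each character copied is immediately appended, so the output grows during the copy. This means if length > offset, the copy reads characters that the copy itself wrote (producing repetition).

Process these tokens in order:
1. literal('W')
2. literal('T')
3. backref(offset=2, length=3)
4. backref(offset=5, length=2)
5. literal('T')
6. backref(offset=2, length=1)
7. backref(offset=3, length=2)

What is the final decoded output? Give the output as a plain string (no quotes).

Token 1: literal('W'). Output: "W"
Token 2: literal('T'). Output: "WT"
Token 3: backref(off=2, len=3) (overlapping!). Copied 'WTW' from pos 0. Output: "WTWTW"
Token 4: backref(off=5, len=2). Copied 'WT' from pos 0. Output: "WTWTWWT"
Token 5: literal('T'). Output: "WTWTWWTT"
Token 6: backref(off=2, len=1). Copied 'T' from pos 6. Output: "WTWTWWTTT"
Token 7: backref(off=3, len=2). Copied 'TT' from pos 6. Output: "WTWTWWTTTTT"

Answer: WTWTWWTTTTT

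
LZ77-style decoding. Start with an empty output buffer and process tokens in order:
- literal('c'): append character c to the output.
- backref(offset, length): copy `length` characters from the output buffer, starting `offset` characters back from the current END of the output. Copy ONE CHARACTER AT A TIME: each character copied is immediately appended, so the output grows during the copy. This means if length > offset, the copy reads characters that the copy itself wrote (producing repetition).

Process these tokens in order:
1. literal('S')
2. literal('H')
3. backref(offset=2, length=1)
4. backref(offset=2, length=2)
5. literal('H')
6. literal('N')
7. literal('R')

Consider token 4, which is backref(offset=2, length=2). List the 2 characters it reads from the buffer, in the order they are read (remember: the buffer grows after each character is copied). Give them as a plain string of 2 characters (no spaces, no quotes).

Answer: HS

Derivation:
Token 1: literal('S'). Output: "S"
Token 2: literal('H'). Output: "SH"
Token 3: backref(off=2, len=1). Copied 'S' from pos 0. Output: "SHS"
Token 4: backref(off=2, len=2). Buffer before: "SHS" (len 3)
  byte 1: read out[1]='H', append. Buffer now: "SHSH"
  byte 2: read out[2]='S', append. Buffer now: "SHSHS"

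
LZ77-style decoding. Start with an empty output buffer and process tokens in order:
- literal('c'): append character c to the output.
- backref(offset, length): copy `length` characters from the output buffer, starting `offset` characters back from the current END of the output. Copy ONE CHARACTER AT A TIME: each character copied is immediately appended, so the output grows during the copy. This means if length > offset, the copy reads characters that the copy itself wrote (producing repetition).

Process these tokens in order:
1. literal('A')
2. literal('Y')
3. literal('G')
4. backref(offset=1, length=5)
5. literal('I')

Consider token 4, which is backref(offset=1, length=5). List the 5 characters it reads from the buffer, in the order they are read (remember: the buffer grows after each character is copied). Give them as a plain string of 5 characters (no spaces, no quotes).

Answer: GGGGG

Derivation:
Token 1: literal('A'). Output: "A"
Token 2: literal('Y'). Output: "AY"
Token 3: literal('G'). Output: "AYG"
Token 4: backref(off=1, len=5). Buffer before: "AYG" (len 3)
  byte 1: read out[2]='G', append. Buffer now: "AYGG"
  byte 2: read out[3]='G', append. Buffer now: "AYGGG"
  byte 3: read out[4]='G', append. Buffer now: "AYGGGG"
  byte 4: read out[5]='G', append. Buffer now: "AYGGGGG"
  byte 5: read out[6]='G', append. Buffer now: "AYGGGGGG"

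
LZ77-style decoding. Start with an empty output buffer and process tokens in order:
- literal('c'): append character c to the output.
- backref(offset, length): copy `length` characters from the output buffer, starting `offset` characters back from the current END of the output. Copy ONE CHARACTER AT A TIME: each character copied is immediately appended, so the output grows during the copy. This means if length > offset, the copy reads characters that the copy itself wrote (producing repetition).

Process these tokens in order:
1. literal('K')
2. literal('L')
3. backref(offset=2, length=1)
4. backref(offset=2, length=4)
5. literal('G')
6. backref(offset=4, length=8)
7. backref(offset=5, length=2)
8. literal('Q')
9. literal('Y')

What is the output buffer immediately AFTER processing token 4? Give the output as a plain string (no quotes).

Token 1: literal('K'). Output: "K"
Token 2: literal('L'). Output: "KL"
Token 3: backref(off=2, len=1). Copied 'K' from pos 0. Output: "KLK"
Token 4: backref(off=2, len=4) (overlapping!). Copied 'LKLK' from pos 1. Output: "KLKLKLK"

Answer: KLKLKLK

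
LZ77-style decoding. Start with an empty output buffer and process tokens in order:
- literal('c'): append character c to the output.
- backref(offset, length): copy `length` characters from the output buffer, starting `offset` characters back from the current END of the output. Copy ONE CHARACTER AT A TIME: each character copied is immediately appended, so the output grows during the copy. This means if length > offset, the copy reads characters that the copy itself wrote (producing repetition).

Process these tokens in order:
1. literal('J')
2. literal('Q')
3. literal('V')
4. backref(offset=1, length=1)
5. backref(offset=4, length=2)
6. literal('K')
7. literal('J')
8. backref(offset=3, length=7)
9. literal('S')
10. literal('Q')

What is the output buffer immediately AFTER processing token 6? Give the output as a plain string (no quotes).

Answer: JQVVJQK

Derivation:
Token 1: literal('J'). Output: "J"
Token 2: literal('Q'). Output: "JQ"
Token 3: literal('V'). Output: "JQV"
Token 4: backref(off=1, len=1). Copied 'V' from pos 2. Output: "JQVV"
Token 5: backref(off=4, len=2). Copied 'JQ' from pos 0. Output: "JQVVJQ"
Token 6: literal('K'). Output: "JQVVJQK"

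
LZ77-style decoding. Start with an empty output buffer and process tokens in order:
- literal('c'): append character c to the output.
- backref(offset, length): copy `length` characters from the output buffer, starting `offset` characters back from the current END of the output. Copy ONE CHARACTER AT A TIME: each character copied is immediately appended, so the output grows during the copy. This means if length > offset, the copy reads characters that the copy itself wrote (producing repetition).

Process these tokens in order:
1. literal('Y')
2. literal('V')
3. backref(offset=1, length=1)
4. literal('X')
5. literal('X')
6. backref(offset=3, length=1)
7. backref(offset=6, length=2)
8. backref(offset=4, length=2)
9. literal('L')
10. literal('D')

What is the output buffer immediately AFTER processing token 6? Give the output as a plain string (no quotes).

Answer: YVVXXV

Derivation:
Token 1: literal('Y'). Output: "Y"
Token 2: literal('V'). Output: "YV"
Token 3: backref(off=1, len=1). Copied 'V' from pos 1. Output: "YVV"
Token 4: literal('X'). Output: "YVVX"
Token 5: literal('X'). Output: "YVVXX"
Token 6: backref(off=3, len=1). Copied 'V' from pos 2. Output: "YVVXXV"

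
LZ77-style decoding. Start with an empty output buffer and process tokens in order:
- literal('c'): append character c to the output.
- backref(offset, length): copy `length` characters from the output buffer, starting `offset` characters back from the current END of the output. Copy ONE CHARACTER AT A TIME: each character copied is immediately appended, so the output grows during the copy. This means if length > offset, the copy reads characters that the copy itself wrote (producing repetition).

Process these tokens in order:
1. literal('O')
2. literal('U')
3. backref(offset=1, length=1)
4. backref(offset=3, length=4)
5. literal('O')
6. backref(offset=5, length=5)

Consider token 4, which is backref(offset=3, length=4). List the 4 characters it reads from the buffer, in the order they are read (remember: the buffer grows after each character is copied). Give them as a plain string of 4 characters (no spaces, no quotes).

Answer: OUUO

Derivation:
Token 1: literal('O'). Output: "O"
Token 2: literal('U'). Output: "OU"
Token 3: backref(off=1, len=1). Copied 'U' from pos 1. Output: "OUU"
Token 4: backref(off=3, len=4). Buffer before: "OUU" (len 3)
  byte 1: read out[0]='O', append. Buffer now: "OUUO"
  byte 2: read out[1]='U', append. Buffer now: "OUUOU"
  byte 3: read out[2]='U', append. Buffer now: "OUUOUU"
  byte 4: read out[3]='O', append. Buffer now: "OUUOUUO"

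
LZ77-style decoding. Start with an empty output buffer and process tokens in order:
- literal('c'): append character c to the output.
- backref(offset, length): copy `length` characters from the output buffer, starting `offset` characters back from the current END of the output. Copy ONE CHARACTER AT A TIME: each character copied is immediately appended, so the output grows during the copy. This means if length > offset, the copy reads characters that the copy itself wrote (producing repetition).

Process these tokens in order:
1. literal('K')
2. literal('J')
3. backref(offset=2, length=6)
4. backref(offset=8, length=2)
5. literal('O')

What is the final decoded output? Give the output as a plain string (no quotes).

Answer: KJKJKJKJKJO

Derivation:
Token 1: literal('K'). Output: "K"
Token 2: literal('J'). Output: "KJ"
Token 3: backref(off=2, len=6) (overlapping!). Copied 'KJKJKJ' from pos 0. Output: "KJKJKJKJ"
Token 4: backref(off=8, len=2). Copied 'KJ' from pos 0. Output: "KJKJKJKJKJ"
Token 5: literal('O'). Output: "KJKJKJKJKJO"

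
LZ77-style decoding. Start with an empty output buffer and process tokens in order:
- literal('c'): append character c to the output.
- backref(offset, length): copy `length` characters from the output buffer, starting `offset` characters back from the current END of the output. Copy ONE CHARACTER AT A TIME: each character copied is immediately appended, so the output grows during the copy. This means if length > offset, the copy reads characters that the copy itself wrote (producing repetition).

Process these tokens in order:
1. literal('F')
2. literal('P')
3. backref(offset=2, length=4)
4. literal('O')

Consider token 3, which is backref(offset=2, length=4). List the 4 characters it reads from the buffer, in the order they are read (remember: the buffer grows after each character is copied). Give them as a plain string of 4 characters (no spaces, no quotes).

Answer: FPFP

Derivation:
Token 1: literal('F'). Output: "F"
Token 2: literal('P'). Output: "FP"
Token 3: backref(off=2, len=4). Buffer before: "FP" (len 2)
  byte 1: read out[0]='F', append. Buffer now: "FPF"
  byte 2: read out[1]='P', append. Buffer now: "FPFP"
  byte 3: read out[2]='F', append. Buffer now: "FPFPF"
  byte 4: read out[3]='P', append. Buffer now: "FPFPFP"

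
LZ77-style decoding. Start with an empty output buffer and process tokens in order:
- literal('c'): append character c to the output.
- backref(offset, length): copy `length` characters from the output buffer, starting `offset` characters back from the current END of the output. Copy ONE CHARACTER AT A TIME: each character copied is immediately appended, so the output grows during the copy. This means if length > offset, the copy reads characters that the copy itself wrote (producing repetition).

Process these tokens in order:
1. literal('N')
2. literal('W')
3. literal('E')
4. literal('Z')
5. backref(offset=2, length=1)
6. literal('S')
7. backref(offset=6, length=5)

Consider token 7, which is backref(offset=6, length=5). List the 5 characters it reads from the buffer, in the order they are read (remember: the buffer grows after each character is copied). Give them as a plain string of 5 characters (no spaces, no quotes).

Answer: NWEZE

Derivation:
Token 1: literal('N'). Output: "N"
Token 2: literal('W'). Output: "NW"
Token 3: literal('E'). Output: "NWE"
Token 4: literal('Z'). Output: "NWEZ"
Token 5: backref(off=2, len=1). Copied 'E' from pos 2. Output: "NWEZE"
Token 6: literal('S'). Output: "NWEZES"
Token 7: backref(off=6, len=5). Buffer before: "NWEZES" (len 6)
  byte 1: read out[0]='N', append. Buffer now: "NWEZESN"
  byte 2: read out[1]='W', append. Buffer now: "NWEZESNW"
  byte 3: read out[2]='E', append. Buffer now: "NWEZESNWE"
  byte 4: read out[3]='Z', append. Buffer now: "NWEZESNWEZ"
  byte 5: read out[4]='E', append. Buffer now: "NWEZESNWEZE"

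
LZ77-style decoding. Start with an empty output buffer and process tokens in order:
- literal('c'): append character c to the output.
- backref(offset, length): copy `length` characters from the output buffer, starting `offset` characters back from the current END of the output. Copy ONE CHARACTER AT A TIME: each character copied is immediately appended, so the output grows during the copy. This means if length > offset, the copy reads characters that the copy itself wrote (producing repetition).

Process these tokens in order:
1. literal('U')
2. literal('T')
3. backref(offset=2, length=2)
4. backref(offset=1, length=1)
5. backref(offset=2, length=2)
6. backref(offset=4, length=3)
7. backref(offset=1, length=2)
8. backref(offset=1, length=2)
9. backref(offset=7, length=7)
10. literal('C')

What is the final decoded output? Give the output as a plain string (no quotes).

Answer: UTUTTTTTTTTTTTTTTTTTTC

Derivation:
Token 1: literal('U'). Output: "U"
Token 2: literal('T'). Output: "UT"
Token 3: backref(off=2, len=2). Copied 'UT' from pos 0. Output: "UTUT"
Token 4: backref(off=1, len=1). Copied 'T' from pos 3. Output: "UTUTT"
Token 5: backref(off=2, len=2). Copied 'TT' from pos 3. Output: "UTUTTTT"
Token 6: backref(off=4, len=3). Copied 'TTT' from pos 3. Output: "UTUTTTTTTT"
Token 7: backref(off=1, len=2) (overlapping!). Copied 'TT' from pos 9. Output: "UTUTTTTTTTTT"
Token 8: backref(off=1, len=2) (overlapping!). Copied 'TT' from pos 11. Output: "UTUTTTTTTTTTTT"
Token 9: backref(off=7, len=7). Copied 'TTTTTTT' from pos 7. Output: "UTUTTTTTTTTTTTTTTTTTT"
Token 10: literal('C'). Output: "UTUTTTTTTTTTTTTTTTTTTC"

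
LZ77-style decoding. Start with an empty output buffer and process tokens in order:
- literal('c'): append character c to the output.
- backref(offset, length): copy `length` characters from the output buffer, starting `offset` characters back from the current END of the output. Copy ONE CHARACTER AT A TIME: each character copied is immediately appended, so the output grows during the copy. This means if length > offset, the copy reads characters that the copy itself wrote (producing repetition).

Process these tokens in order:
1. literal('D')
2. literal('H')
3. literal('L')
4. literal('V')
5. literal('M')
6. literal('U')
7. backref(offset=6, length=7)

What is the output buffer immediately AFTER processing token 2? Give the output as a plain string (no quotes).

Answer: DH

Derivation:
Token 1: literal('D'). Output: "D"
Token 2: literal('H'). Output: "DH"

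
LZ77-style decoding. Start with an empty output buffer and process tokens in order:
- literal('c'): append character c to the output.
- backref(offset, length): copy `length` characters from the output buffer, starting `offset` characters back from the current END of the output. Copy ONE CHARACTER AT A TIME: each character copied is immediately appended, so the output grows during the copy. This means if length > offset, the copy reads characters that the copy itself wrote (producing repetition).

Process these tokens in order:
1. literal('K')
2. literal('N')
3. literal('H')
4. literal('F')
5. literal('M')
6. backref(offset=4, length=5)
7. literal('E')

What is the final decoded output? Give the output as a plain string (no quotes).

Answer: KNHFMNHFMNE

Derivation:
Token 1: literal('K'). Output: "K"
Token 2: literal('N'). Output: "KN"
Token 3: literal('H'). Output: "KNH"
Token 4: literal('F'). Output: "KNHF"
Token 5: literal('M'). Output: "KNHFM"
Token 6: backref(off=4, len=5) (overlapping!). Copied 'NHFMN' from pos 1. Output: "KNHFMNHFMN"
Token 7: literal('E'). Output: "KNHFMNHFMNE"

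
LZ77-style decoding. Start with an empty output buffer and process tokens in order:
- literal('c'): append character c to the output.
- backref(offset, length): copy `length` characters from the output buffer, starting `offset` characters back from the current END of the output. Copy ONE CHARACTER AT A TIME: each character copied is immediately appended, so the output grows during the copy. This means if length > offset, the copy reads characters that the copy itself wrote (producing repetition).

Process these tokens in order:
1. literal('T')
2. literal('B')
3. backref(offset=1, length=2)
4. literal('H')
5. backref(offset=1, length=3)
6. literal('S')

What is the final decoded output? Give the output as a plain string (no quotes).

Token 1: literal('T'). Output: "T"
Token 2: literal('B'). Output: "TB"
Token 3: backref(off=1, len=2) (overlapping!). Copied 'BB' from pos 1. Output: "TBBB"
Token 4: literal('H'). Output: "TBBBH"
Token 5: backref(off=1, len=3) (overlapping!). Copied 'HHH' from pos 4. Output: "TBBBHHHH"
Token 6: literal('S'). Output: "TBBBHHHHS"

Answer: TBBBHHHHS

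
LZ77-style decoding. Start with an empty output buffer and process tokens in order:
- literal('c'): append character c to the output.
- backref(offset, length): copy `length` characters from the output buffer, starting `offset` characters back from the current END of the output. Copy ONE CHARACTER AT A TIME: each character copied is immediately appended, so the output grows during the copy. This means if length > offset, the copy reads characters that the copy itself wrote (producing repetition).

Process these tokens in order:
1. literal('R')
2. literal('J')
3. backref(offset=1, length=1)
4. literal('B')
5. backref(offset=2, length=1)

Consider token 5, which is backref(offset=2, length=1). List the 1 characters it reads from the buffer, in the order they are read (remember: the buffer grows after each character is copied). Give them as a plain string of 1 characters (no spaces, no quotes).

Answer: J

Derivation:
Token 1: literal('R'). Output: "R"
Token 2: literal('J'). Output: "RJ"
Token 3: backref(off=1, len=1). Copied 'J' from pos 1. Output: "RJJ"
Token 4: literal('B'). Output: "RJJB"
Token 5: backref(off=2, len=1). Buffer before: "RJJB" (len 4)
  byte 1: read out[2]='J', append. Buffer now: "RJJBJ"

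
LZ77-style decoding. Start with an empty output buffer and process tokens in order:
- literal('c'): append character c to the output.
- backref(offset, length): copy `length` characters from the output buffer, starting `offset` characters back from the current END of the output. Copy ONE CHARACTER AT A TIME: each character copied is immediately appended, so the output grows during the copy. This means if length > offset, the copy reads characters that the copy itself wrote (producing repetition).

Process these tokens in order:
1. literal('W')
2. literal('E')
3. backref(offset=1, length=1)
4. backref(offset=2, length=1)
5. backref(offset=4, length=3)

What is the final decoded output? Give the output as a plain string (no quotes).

Token 1: literal('W'). Output: "W"
Token 2: literal('E'). Output: "WE"
Token 3: backref(off=1, len=1). Copied 'E' from pos 1. Output: "WEE"
Token 4: backref(off=2, len=1). Copied 'E' from pos 1. Output: "WEEE"
Token 5: backref(off=4, len=3). Copied 'WEE' from pos 0. Output: "WEEEWEE"

Answer: WEEEWEE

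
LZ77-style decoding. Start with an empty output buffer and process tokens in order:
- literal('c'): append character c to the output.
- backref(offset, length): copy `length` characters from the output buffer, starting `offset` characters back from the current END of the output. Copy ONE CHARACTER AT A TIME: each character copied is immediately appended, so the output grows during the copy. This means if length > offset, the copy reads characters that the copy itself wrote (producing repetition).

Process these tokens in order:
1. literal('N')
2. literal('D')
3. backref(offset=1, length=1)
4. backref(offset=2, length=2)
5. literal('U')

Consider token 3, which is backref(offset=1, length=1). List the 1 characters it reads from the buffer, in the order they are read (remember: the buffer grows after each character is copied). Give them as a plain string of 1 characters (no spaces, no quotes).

Token 1: literal('N'). Output: "N"
Token 2: literal('D'). Output: "ND"
Token 3: backref(off=1, len=1). Buffer before: "ND" (len 2)
  byte 1: read out[1]='D', append. Buffer now: "NDD"

Answer: D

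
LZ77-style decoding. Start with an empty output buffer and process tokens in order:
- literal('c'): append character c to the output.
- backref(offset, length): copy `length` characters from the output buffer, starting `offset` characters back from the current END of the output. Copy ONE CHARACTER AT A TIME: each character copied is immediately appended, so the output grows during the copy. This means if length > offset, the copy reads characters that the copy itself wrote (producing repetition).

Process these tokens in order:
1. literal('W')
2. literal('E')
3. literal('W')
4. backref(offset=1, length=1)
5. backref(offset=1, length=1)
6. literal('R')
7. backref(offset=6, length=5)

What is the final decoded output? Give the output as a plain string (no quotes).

Token 1: literal('W'). Output: "W"
Token 2: literal('E'). Output: "WE"
Token 3: literal('W'). Output: "WEW"
Token 4: backref(off=1, len=1). Copied 'W' from pos 2. Output: "WEWW"
Token 5: backref(off=1, len=1). Copied 'W' from pos 3. Output: "WEWWW"
Token 6: literal('R'). Output: "WEWWWR"
Token 7: backref(off=6, len=5). Copied 'WEWWW' from pos 0. Output: "WEWWWRWEWWW"

Answer: WEWWWRWEWWW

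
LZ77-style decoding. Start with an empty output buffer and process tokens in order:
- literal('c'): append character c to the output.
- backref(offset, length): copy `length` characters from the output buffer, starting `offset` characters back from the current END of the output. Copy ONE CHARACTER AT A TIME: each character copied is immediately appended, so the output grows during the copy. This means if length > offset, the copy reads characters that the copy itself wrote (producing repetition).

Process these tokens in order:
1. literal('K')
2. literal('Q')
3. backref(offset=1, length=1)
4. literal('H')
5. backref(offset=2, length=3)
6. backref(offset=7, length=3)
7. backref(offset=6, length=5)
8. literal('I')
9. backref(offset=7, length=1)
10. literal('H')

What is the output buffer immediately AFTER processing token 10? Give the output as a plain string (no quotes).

Answer: KQQHQHQKQQQHQKQIQH

Derivation:
Token 1: literal('K'). Output: "K"
Token 2: literal('Q'). Output: "KQ"
Token 3: backref(off=1, len=1). Copied 'Q' from pos 1. Output: "KQQ"
Token 4: literal('H'). Output: "KQQH"
Token 5: backref(off=2, len=3) (overlapping!). Copied 'QHQ' from pos 2. Output: "KQQHQHQ"
Token 6: backref(off=7, len=3). Copied 'KQQ' from pos 0. Output: "KQQHQHQKQQ"
Token 7: backref(off=6, len=5). Copied 'QHQKQ' from pos 4. Output: "KQQHQHQKQQQHQKQ"
Token 8: literal('I'). Output: "KQQHQHQKQQQHQKQI"
Token 9: backref(off=7, len=1). Copied 'Q' from pos 9. Output: "KQQHQHQKQQQHQKQIQ"
Token 10: literal('H'). Output: "KQQHQHQKQQQHQKQIQH"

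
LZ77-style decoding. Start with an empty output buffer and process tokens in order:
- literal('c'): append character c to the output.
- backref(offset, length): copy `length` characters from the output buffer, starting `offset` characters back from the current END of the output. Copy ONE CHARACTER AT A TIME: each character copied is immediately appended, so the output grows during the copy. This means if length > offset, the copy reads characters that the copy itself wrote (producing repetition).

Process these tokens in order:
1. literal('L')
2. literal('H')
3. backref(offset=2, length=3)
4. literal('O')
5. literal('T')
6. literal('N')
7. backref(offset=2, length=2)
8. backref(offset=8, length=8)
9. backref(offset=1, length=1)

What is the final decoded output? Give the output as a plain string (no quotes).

Token 1: literal('L'). Output: "L"
Token 2: literal('H'). Output: "LH"
Token 3: backref(off=2, len=3) (overlapping!). Copied 'LHL' from pos 0. Output: "LHLHL"
Token 4: literal('O'). Output: "LHLHLO"
Token 5: literal('T'). Output: "LHLHLOT"
Token 6: literal('N'). Output: "LHLHLOTN"
Token 7: backref(off=2, len=2). Copied 'TN' from pos 6. Output: "LHLHLOTNTN"
Token 8: backref(off=8, len=8). Copied 'LHLOTNTN' from pos 2. Output: "LHLHLOTNTNLHLOTNTN"
Token 9: backref(off=1, len=1). Copied 'N' from pos 17. Output: "LHLHLOTNTNLHLOTNTNN"

Answer: LHLHLOTNTNLHLOTNTNN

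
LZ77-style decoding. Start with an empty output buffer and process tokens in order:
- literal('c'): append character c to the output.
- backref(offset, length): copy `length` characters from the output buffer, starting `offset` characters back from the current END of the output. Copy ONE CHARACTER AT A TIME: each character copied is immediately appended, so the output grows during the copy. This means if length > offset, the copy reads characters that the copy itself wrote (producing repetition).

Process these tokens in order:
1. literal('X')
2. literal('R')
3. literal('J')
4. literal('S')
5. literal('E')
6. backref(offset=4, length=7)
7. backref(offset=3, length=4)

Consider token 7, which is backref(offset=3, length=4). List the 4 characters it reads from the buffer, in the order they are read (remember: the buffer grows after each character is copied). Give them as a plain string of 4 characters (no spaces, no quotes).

Answer: RJSR

Derivation:
Token 1: literal('X'). Output: "X"
Token 2: literal('R'). Output: "XR"
Token 3: literal('J'). Output: "XRJ"
Token 4: literal('S'). Output: "XRJS"
Token 5: literal('E'). Output: "XRJSE"
Token 6: backref(off=4, len=7) (overlapping!). Copied 'RJSERJS' from pos 1. Output: "XRJSERJSERJS"
Token 7: backref(off=3, len=4). Buffer before: "XRJSERJSERJS" (len 12)
  byte 1: read out[9]='R', append. Buffer now: "XRJSERJSERJSR"
  byte 2: read out[10]='J', append. Buffer now: "XRJSERJSERJSRJ"
  byte 3: read out[11]='S', append. Buffer now: "XRJSERJSERJSRJS"
  byte 4: read out[12]='R', append. Buffer now: "XRJSERJSERJSRJSR"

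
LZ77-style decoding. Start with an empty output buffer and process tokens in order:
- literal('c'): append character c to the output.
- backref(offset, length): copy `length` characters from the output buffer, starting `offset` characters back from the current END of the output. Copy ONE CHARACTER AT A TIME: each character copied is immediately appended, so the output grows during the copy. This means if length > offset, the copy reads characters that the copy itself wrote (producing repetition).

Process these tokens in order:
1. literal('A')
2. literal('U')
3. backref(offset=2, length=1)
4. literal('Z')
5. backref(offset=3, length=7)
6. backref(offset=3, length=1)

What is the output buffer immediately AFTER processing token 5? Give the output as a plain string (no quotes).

Token 1: literal('A'). Output: "A"
Token 2: literal('U'). Output: "AU"
Token 3: backref(off=2, len=1). Copied 'A' from pos 0. Output: "AUA"
Token 4: literal('Z'). Output: "AUAZ"
Token 5: backref(off=3, len=7) (overlapping!). Copied 'UAZUAZU' from pos 1. Output: "AUAZUAZUAZU"

Answer: AUAZUAZUAZU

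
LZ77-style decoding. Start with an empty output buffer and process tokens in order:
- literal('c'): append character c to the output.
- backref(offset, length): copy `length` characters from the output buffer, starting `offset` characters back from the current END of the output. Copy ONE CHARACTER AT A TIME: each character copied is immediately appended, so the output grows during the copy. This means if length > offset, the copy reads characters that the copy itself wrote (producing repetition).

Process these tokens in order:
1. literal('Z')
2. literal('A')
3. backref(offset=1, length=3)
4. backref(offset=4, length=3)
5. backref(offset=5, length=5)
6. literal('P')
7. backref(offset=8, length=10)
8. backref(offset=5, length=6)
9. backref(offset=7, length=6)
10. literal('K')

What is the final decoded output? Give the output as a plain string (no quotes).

Answer: ZAAAAAAAAAAAAPAAAAAAAPAAAAPAAAAAAPAAK

Derivation:
Token 1: literal('Z'). Output: "Z"
Token 2: literal('A'). Output: "ZA"
Token 3: backref(off=1, len=3) (overlapping!). Copied 'AAA' from pos 1. Output: "ZAAAA"
Token 4: backref(off=4, len=3). Copied 'AAA' from pos 1. Output: "ZAAAAAAA"
Token 5: backref(off=5, len=5). Copied 'AAAAA' from pos 3. Output: "ZAAAAAAAAAAAA"
Token 6: literal('P'). Output: "ZAAAAAAAAAAAAP"
Token 7: backref(off=8, len=10) (overlapping!). Copied 'AAAAAAAPAA' from pos 6. Output: "ZAAAAAAAAAAAAPAAAAAAAPAA"
Token 8: backref(off=5, len=6) (overlapping!). Copied 'AAPAAA' from pos 19. Output: "ZAAAAAAAAAAAAPAAAAAAAPAAAAPAAA"
Token 9: backref(off=7, len=6). Copied 'AAAPAA' from pos 23. Output: "ZAAAAAAAAAAAAPAAAAAAAPAAAAPAAAAAAPAA"
Token 10: literal('K'). Output: "ZAAAAAAAAAAAAPAAAAAAAPAAAAPAAAAAAPAAK"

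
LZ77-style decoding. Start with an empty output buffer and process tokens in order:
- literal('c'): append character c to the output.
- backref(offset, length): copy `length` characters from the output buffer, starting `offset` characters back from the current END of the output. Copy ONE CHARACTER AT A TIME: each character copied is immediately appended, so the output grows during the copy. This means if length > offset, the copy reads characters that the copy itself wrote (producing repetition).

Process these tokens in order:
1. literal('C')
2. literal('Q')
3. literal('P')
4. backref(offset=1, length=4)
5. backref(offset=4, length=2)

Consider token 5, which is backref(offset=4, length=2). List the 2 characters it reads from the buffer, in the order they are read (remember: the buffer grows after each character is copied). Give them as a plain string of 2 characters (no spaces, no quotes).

Token 1: literal('C'). Output: "C"
Token 2: literal('Q'). Output: "CQ"
Token 3: literal('P'). Output: "CQP"
Token 4: backref(off=1, len=4) (overlapping!). Copied 'PPPP' from pos 2. Output: "CQPPPPP"
Token 5: backref(off=4, len=2). Buffer before: "CQPPPPP" (len 7)
  byte 1: read out[3]='P', append. Buffer now: "CQPPPPPP"
  byte 2: read out[4]='P', append. Buffer now: "CQPPPPPPP"

Answer: PP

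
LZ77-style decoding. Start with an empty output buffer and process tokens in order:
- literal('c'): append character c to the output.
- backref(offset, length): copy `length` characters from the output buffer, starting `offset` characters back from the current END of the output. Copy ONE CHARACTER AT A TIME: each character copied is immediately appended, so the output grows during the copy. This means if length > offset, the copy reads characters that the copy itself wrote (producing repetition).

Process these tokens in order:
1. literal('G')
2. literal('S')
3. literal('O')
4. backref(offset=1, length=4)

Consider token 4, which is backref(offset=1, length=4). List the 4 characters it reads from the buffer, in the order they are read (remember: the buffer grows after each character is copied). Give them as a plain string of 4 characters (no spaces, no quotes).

Answer: OOOO

Derivation:
Token 1: literal('G'). Output: "G"
Token 2: literal('S'). Output: "GS"
Token 3: literal('O'). Output: "GSO"
Token 4: backref(off=1, len=4). Buffer before: "GSO" (len 3)
  byte 1: read out[2]='O', append. Buffer now: "GSOO"
  byte 2: read out[3]='O', append. Buffer now: "GSOOO"
  byte 3: read out[4]='O', append. Buffer now: "GSOOOO"
  byte 4: read out[5]='O', append. Buffer now: "GSOOOOO"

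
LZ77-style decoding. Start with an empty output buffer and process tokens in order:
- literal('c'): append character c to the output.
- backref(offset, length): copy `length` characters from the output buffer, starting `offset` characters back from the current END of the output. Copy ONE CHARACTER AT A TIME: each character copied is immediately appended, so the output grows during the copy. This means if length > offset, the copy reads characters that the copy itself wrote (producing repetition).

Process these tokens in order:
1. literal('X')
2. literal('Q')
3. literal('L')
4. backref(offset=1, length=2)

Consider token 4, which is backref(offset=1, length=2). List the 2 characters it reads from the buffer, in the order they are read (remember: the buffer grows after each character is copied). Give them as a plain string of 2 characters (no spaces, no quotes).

Answer: LL

Derivation:
Token 1: literal('X'). Output: "X"
Token 2: literal('Q'). Output: "XQ"
Token 3: literal('L'). Output: "XQL"
Token 4: backref(off=1, len=2). Buffer before: "XQL" (len 3)
  byte 1: read out[2]='L', append. Buffer now: "XQLL"
  byte 2: read out[3]='L', append. Buffer now: "XQLLL"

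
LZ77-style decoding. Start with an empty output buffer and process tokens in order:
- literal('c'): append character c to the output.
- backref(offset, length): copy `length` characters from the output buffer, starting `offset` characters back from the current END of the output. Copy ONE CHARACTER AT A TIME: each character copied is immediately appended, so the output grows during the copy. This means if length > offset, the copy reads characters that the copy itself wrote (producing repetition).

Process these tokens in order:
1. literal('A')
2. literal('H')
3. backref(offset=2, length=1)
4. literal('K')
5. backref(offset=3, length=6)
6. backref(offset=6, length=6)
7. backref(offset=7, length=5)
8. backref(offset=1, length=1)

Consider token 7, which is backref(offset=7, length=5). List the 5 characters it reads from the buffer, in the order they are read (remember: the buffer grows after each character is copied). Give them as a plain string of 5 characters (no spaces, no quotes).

Token 1: literal('A'). Output: "A"
Token 2: literal('H'). Output: "AH"
Token 3: backref(off=2, len=1). Copied 'A' from pos 0. Output: "AHA"
Token 4: literal('K'). Output: "AHAK"
Token 5: backref(off=3, len=6) (overlapping!). Copied 'HAKHAK' from pos 1. Output: "AHAKHAKHAK"
Token 6: backref(off=6, len=6). Copied 'HAKHAK' from pos 4. Output: "AHAKHAKHAKHAKHAK"
Token 7: backref(off=7, len=5). Buffer before: "AHAKHAKHAKHAKHAK" (len 16)
  byte 1: read out[9]='K', append. Buffer now: "AHAKHAKHAKHAKHAKK"
  byte 2: read out[10]='H', append. Buffer now: "AHAKHAKHAKHAKHAKKH"
  byte 3: read out[11]='A', append. Buffer now: "AHAKHAKHAKHAKHAKKHA"
  byte 4: read out[12]='K', append. Buffer now: "AHAKHAKHAKHAKHAKKHAK"
  byte 5: read out[13]='H', append. Buffer now: "AHAKHAKHAKHAKHAKKHAKH"

Answer: KHAKH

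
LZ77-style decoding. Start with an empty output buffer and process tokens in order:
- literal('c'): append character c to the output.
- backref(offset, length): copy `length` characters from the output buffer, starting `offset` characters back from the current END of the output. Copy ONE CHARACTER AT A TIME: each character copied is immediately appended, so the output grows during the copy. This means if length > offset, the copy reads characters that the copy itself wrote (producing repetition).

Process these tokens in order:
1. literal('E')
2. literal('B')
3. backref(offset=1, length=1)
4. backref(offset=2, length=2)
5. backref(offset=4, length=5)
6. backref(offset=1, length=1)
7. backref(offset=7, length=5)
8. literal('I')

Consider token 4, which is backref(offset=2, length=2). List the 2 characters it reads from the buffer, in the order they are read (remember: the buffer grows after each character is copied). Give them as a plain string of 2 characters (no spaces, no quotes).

Token 1: literal('E'). Output: "E"
Token 2: literal('B'). Output: "EB"
Token 3: backref(off=1, len=1). Copied 'B' from pos 1. Output: "EBB"
Token 4: backref(off=2, len=2). Buffer before: "EBB" (len 3)
  byte 1: read out[1]='B', append. Buffer now: "EBBB"
  byte 2: read out[2]='B', append. Buffer now: "EBBBB"

Answer: BB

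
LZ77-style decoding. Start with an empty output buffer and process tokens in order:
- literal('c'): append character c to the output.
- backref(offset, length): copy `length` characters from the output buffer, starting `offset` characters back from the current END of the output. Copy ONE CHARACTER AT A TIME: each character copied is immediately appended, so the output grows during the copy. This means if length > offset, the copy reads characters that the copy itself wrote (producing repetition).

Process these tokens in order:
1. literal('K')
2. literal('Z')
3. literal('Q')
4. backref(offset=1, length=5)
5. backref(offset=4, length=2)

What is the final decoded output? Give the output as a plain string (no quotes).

Token 1: literal('K'). Output: "K"
Token 2: literal('Z'). Output: "KZ"
Token 3: literal('Q'). Output: "KZQ"
Token 4: backref(off=1, len=5) (overlapping!). Copied 'QQQQQ' from pos 2. Output: "KZQQQQQQ"
Token 5: backref(off=4, len=2). Copied 'QQ' from pos 4. Output: "KZQQQQQQQQ"

Answer: KZQQQQQQQQ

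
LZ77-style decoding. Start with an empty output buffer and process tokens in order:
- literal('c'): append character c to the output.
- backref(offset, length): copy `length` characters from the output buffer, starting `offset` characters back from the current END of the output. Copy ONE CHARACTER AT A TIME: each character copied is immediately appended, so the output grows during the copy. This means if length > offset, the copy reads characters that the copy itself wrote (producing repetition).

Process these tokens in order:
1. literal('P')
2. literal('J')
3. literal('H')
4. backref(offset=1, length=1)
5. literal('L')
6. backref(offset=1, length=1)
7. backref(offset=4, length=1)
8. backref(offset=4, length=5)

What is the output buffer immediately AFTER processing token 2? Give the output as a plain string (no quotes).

Answer: PJ

Derivation:
Token 1: literal('P'). Output: "P"
Token 2: literal('J'). Output: "PJ"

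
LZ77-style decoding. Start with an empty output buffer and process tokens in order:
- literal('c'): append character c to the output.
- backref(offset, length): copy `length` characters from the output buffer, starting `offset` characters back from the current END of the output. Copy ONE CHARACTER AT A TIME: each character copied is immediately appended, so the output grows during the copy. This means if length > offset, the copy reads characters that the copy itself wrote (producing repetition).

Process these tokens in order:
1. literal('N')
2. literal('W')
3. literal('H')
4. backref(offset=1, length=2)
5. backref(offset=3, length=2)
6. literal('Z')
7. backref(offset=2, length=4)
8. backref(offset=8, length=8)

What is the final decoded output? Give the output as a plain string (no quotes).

Answer: NWHHHHHZHZHZHHHZHZHZ

Derivation:
Token 1: literal('N'). Output: "N"
Token 2: literal('W'). Output: "NW"
Token 3: literal('H'). Output: "NWH"
Token 4: backref(off=1, len=2) (overlapping!). Copied 'HH' from pos 2. Output: "NWHHH"
Token 5: backref(off=3, len=2). Copied 'HH' from pos 2. Output: "NWHHHHH"
Token 6: literal('Z'). Output: "NWHHHHHZ"
Token 7: backref(off=2, len=4) (overlapping!). Copied 'HZHZ' from pos 6. Output: "NWHHHHHZHZHZ"
Token 8: backref(off=8, len=8). Copied 'HHHZHZHZ' from pos 4. Output: "NWHHHHHZHZHZHHHZHZHZ"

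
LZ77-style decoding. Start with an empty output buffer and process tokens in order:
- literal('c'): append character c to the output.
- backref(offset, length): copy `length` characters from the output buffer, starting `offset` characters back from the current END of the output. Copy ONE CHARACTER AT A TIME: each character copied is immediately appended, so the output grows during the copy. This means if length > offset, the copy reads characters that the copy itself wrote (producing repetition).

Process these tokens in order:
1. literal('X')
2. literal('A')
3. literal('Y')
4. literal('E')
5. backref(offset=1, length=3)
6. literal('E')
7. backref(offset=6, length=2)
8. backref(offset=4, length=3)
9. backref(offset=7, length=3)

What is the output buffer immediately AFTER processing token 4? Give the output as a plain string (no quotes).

Answer: XAYE

Derivation:
Token 1: literal('X'). Output: "X"
Token 2: literal('A'). Output: "XA"
Token 3: literal('Y'). Output: "XAY"
Token 4: literal('E'). Output: "XAYE"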